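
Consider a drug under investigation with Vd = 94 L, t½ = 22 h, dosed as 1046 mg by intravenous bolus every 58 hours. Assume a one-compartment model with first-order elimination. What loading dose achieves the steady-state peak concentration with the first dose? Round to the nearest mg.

1246 mg

f = (1/2)^(58/22) ≈ 0.160833; accumulation ratio R = 1/(1−f) ≈ 1.19166.
Loading dose to hit Cmax,ss on first dose: D_load = D_maint·R ≈ 1046 × 1.19166 ≈ 1246.48 mg.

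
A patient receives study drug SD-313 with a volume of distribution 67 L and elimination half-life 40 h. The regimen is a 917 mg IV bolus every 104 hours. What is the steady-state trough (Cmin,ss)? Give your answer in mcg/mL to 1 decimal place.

2.7 mcg/mL

k = ln2/t½ = ln2/40 ≈ 0.017329 h⁻¹; fraction remaining f = e^(−kτ) = e^(−0.017329×104) ≈ 0.1649.
At steady state, accumulation factor R = 1/(1 − e^(−kτ)) ≈ 1.1975.
Each bolus raises the concentration by D/Vd = 917/67 ≈ 13.687 mcg/mL.
Steady-state peak Cmax,ss = C₀·R ≈ 13.687 × 1.1975 ≈ 16.390 mcg/mL.
One interval later, Cmin,ss = Cmax,ss·e^(−kτ) ≈ 16.390 × 0.1649 ≈ 2.703 mcg/mL.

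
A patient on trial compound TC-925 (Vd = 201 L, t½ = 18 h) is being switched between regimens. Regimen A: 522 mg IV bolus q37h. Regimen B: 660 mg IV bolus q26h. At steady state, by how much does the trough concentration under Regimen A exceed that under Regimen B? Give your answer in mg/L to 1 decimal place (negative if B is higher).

-1.1 mg/L

Regimen A: f = (1/2)^(37/18) ≈ 0.2406; Cmin,ss = (522/201)·f/(1−f) ≈ 0.823 mg/L.
Regimen B: f = (1/2)^(26/18) ≈ 0.3674; Cmin,ss = (660/201)·f/(1−f) ≈ 1.907 mg/L.
Difference ≈ 0.823 − 1.907 ≈ -1.084 mg/L.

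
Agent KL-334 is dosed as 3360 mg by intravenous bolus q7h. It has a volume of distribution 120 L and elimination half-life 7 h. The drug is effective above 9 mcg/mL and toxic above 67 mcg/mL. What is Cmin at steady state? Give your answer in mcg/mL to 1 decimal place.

28.0 mcg/mL

τ = 7 h = 1 half-life, so f = (1/2)^1 = 0.5.
Accumulation ratio R = 1/(1 − f) = 1/0.5 = 2/1.
Single-dose peak C₀ = D/Vd = 3360/120 = 28 mcg/mL.
Steady-state peak Cmax,ss = C₀·R = 28 × 2/1 ≈ 56.000 mcg/mL.
Steady-state trough Cmin,ss = Cmax,ss·f ≈ 56.000 × 0.5 ≈ 28.000 mcg/mL.
Trough 28.0 mcg/mL vs MEC 9 mcg/mL: adequate.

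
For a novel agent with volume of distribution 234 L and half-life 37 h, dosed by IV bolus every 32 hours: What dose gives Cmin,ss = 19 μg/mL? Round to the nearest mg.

τ/t½ = 32/37 ≈ 0.86486, so f = (1/2)^(32/37) ≈ 0.549098.
Cmin,ss = (D/Vd)·f/(1−f), so D = Cmin,ss·Vd·(1−f)/f.
D = 19 × 234 × (1−f)/f ≈ 19 × 234 × 0.82117 ≈ 3650.92 mg.

3651 mg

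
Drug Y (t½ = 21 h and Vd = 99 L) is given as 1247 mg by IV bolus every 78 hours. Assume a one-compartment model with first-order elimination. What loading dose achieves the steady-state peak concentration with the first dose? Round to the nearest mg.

1350 mg

f = (1/2)^(78/21) ≈ 0.076188; accumulation ratio R = 1/(1−f) ≈ 1.08247.
Loading dose to hit Cmax,ss on first dose: D_load = D_maint·R ≈ 1247 × 1.08247 ≈ 1349.84 mg.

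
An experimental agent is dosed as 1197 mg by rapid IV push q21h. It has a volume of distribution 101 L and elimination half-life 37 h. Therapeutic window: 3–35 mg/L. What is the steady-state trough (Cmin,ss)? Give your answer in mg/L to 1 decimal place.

Over one 21-h interval, 21/37 ≈ 0.56757 half-lives elapse, leaving f ≈ 0.6748 of each dose.
Single-dose peak C₀ = D/Vd = 1197/101 ≈ 11.851 mg/L.
Steady-state trough Cmin,ss = C₀·f/(1−f) ≈ 11.851 × 0.6748/0.3252 ≈ 24.591 mg/L.
Trough 24.6 mg/L vs MEC 3 mg/L: adequate.

24.6 mg/L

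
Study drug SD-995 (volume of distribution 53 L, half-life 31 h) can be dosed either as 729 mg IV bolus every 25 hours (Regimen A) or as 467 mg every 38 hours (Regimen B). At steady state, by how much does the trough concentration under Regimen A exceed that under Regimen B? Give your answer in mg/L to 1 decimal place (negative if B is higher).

Regimen A: f = (1/2)^(25/31) ≈ 0.5718; Cmin,ss = (729/53)·f/(1−f) ≈ 18.367 mg/L.
Regimen B: f = (1/2)^(38/31) ≈ 0.4276; Cmin,ss = (467/53)·f/(1−f) ≈ 6.582 mg/L.
Difference ≈ 18.367 − 6.582 ≈ 11.785 mg/L.

11.8 mg/L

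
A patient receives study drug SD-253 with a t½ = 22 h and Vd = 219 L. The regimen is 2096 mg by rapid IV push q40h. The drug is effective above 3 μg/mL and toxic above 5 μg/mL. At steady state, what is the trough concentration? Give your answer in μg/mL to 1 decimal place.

3.8 μg/mL

Over one 40-h interval, 40/22 ≈ 1.8182 half-lives elapse, leaving f ≈ 0.2836 of each dose.
At steady state, accumulation factor R = 1/(1 − e^(−kτ)) ≈ 1.3959.
Single-dose peak C₀ = D/Vd = 2096/219 ≈ 9.571 μg/mL.
Steady-state peak Cmax,ss = C₀·R ≈ 9.571 × 1.3959 ≈ 13.360 μg/mL.
One interval later, Cmin,ss = Cmax,ss·e^(−kτ) ≈ 13.360 × 0.2836 ≈ 3.789 μg/mL.
Trough 3.8 μg/mL vs MEC 3 μg/mL: adequate.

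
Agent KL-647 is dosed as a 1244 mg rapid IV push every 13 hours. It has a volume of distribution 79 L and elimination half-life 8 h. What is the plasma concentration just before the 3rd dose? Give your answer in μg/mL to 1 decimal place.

6.8 μg/mL

f = (1/2)^(τ/t½) = (1/2)^(13/8) ≈ 0.3242.
C₀ = D/Vd = 1244/79 ≈ 15.747 μg/mL.
Before the 3rd dose, 2 doses have been given. Superposition: Cmin = C₀·(f + f²).
≈ 15.747 × (0.3242 + 0.1051) ≈ 15.747 × 0.4293 ≈ 6.760 μg/mL.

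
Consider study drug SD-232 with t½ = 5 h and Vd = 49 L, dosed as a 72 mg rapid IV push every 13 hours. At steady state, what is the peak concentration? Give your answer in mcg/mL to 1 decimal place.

Over one 13-h interval, 13/5 ≈ 2.6 half-lives elapse, leaving f ≈ 0.1649 of each dose.
Accumulation ratio R = 1/(1 − f) ≈ 1/0.8351 ≈ 1.1975.
Each bolus raises the concentration by D/Vd = 72/49 ≈ 1.469 mcg/mL.
Cmax,ss = C₀/(1 − f) ≈ 1.469/0.8351 ≈ 1.759 mcg/mL.

1.8 mcg/mL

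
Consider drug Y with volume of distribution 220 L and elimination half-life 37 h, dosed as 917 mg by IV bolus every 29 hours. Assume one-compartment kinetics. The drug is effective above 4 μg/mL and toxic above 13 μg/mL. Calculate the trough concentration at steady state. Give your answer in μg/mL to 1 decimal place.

5.8 μg/mL

k = ln2/t½ = ln2/37 ≈ 0.018734 h⁻¹; fraction remaining f = e^(−kτ) = e^(−0.018734×29) ≈ 0.5808.
Accumulation ratio R = 1/(1 − f) ≈ 1/0.4192 ≈ 2.3855.
Single-dose peak C₀ = D/Vd = 917/220 ≈ 4.168 μg/mL.
Cmax,ss = C₀/(1 − f) ≈ 4.168/0.4192 ≈ 9.943 μg/mL.
One interval later, Cmin,ss = Cmax,ss·e^(−kτ) ≈ 9.943 × 0.5808 ≈ 5.775 μg/mL.
Trough 5.8 μg/mL vs MEC 4 μg/mL: adequate.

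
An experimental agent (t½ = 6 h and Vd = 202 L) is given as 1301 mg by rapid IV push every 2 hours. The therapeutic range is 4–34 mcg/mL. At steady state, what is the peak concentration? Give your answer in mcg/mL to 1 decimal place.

31.2 mcg/mL

Over one 2-h interval, 2/6 ≈ 0.33333 half-lives elapse, leaving f ≈ 0.7937 of each dose.
At steady state, accumulation factor R = 1/(1 − e^(−kτ)) ≈ 4.8473.
Single-dose peak C₀ = D/Vd = 1301/202 ≈ 6.441 mcg/mL.
Steady-state peak Cmax,ss = C₀·R ≈ 6.441 × 4.8473 ≈ 31.221 mcg/mL.
Peak 31.2 mcg/mL vs MTC 34 mcg/mL: below toxic threshold.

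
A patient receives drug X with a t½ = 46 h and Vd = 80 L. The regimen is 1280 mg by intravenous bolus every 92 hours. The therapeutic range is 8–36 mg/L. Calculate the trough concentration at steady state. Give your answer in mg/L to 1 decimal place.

τ = 92 h = 2 half-lives, so f = (1/2)^2 = 0.25.
Accumulation ratio R = 1/(1 − f) = 1/0.75 = 4/3.
Single-dose peak C₀ = D/Vd = 1280/80 = 16 mg/L.
Steady-state peak Cmax,ss = C₀·R = 16 × 4/3 ≈ 21.333 mg/L.
Steady-state trough Cmin,ss = Cmax,ss·f ≈ 21.333 × 0.25 ≈ 5.333 mg/L.
Trough 5.3 mg/L vs MEC 8 mg/L: subtherapeutic.

5.3 mg/L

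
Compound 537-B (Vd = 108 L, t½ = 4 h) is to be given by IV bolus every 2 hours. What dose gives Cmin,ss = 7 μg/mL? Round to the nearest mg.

313 mg

τ/t½ = 2/4 ≈ 0.5, so f = (1/2)^(2/4) ≈ 0.707107.
Cmin,ss = (D/Vd)·f/(1−f), so D = Cmin,ss·Vd·(1−f)/f.
D = 7 × 108 × (1−f)/f ≈ 7 × 108 × 0.41421 ≈ 313.14 mg.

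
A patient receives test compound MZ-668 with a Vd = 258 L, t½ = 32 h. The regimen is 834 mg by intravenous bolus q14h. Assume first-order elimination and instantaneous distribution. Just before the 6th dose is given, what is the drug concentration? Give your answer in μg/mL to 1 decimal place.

7.1 μg/mL

f = (1/2)^(τ/t½) = (1/2)^(14/32) ≈ 0.7384.
C₀ = D/Vd = 834/258 ≈ 3.233 μg/mL.
Before the 6th dose, 5 doses have been given. Superposition: Cmin = C₀·(f + f² + … + f^5).
≈ 3.233 × (0.7384 + 0.5452 + 0.4026 + 0.2973 + 0.2195) ≈ 3.233 × 2.2030 ≈ 7.122 μg/mL.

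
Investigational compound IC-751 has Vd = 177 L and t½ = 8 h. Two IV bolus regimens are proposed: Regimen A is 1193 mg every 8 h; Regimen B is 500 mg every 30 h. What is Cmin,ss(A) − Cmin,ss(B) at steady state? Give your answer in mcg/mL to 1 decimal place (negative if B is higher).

6.5 mcg/mL

Regimen A: f = (1/2)^(8/8) ≈ 0.5000; Cmin,ss = (1193/177)·f/(1−f) ≈ 6.740 mcg/mL.
Regimen B: f = (1/2)^(30/8) ≈ 0.0743; Cmin,ss = (500/177)·f/(1−f) ≈ 0.227 mcg/mL.
Difference ≈ 6.740 − 0.227 ≈ 6.513 mcg/mL.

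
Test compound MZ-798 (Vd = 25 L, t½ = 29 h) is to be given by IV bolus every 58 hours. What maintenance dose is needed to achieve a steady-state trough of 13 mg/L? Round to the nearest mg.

975 mg

τ/t½ = 58/29 ≈ 2, so f = (1/2)^(58/29) ≈ 0.250000.
Cmin,ss = (D/Vd)·f/(1−f), so D = Cmin,ss·Vd·(1−f)/f.
D = 13 × 25 × (1−f)/f ≈ 13 × 25 × 3.00000 ≈ 975.00 mg.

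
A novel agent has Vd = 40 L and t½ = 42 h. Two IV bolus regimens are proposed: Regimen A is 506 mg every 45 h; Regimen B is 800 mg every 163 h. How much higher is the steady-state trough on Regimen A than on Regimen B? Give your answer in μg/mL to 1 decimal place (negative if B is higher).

10.0 μg/mL

Regimen A: f = (1/2)^(45/42) ≈ 0.4758; Cmin,ss = (506/40)·f/(1−f) ≈ 11.482 μg/mL.
Regimen B: f = (1/2)^(163/42) ≈ 0.0679; Cmin,ss = (800/40)·f/(1−f) ≈ 1.457 μg/mL.
Difference ≈ 11.482 − 1.457 ≈ 10.025 μg/mL.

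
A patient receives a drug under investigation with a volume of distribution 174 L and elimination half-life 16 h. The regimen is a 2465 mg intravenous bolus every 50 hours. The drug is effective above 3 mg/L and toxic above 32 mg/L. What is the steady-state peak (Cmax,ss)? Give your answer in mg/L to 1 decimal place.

16.0 mg/L

k = ln2/t½ = ln2/16 ≈ 0.043322 h⁻¹; fraction remaining f = e^(−kτ) = e^(−0.043322×50) ≈ 0.1146.
At steady state, accumulation factor R = 1/(1 − e^(−kτ)) ≈ 1.1294.
Single-dose peak C₀ = D/Vd = 2465/174 ≈ 14.167 mg/L.
Cmax,ss = C₀/(1 − f) ≈ 14.167/0.8854 ≈ 16.001 mg/L.
Peak 16.0 mg/L vs MTC 32 mg/L: below toxic threshold.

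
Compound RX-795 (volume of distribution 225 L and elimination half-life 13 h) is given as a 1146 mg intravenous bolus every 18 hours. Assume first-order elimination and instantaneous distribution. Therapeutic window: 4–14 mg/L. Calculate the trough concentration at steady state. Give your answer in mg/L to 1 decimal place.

3.2 mg/L

τ/t½ = 18/13 ≈ 1.3846, so fraction remaining f = (1/2)^(18/13) ≈ 0.3830.
At steady state, accumulation factor R = 1/(1 − e^(−kτ)) ≈ 1.6207.
Each bolus raises the concentration by D/Vd = 1146/225 ≈ 5.093 mg/L.
Steady-state peak Cmax,ss = C₀·R ≈ 5.093 × 1.6207 ≈ 8.254 mg/L.
One interval later, Cmin,ss = Cmax,ss·e^(−kτ) ≈ 8.254 × 0.3830 ≈ 3.161 mg/L.
Trough 3.2 mg/L vs MEC 4 mg/L: subtherapeutic.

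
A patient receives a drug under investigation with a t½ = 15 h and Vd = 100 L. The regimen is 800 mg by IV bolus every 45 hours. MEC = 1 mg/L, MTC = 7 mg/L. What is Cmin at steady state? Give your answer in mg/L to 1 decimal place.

1.1 mg/L

τ = 45 h = 3 half-lives, so f = (1/2)^3 = 0.125.
Accumulation ratio R = 1/(1 − f) = 1/0.875 = 8/7.
Single-dose peak C₀ = D/Vd = 800/100 = 8 mg/L.
Steady-state peak Cmax,ss = C₀·R = 8 × 8/7 ≈ 9.143 mg/L.
Steady-state trough Cmin,ss = Cmax,ss·f ≈ 9.143 × 0.125 ≈ 1.143 mg/L.
Trough 1.1 mg/L vs MEC 1 mg/L: adequate.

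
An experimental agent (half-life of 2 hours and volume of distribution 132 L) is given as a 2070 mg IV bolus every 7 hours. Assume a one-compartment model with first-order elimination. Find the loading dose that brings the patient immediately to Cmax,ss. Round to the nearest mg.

f = (1/2)^(7/2) ≈ 0.088388; accumulation ratio R = 1/(1−f) ≈ 1.09696.
Loading dose to hit Cmax,ss on first dose: D_load = D_maint·R ≈ 2070 × 1.09696 ≈ 2270.71 mg.

2271 mg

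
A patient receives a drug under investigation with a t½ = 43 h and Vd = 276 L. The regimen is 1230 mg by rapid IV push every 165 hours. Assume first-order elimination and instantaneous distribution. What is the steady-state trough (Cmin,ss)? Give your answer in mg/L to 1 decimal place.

0.3 mg/L

Over one 165-h interval, 165/43 ≈ 3.8372 half-lives elapse, leaving f ≈ 0.0700 of each dose.
At steady state, accumulation factor R = 1/(1 − e^(−kτ)) ≈ 1.0753.
Single-dose peak C₀ = D/Vd = 1230/276 ≈ 4.457 mg/L.
Cmax,ss = C₀/(1 − f) ≈ 4.457/0.9300 ≈ 4.792 mg/L.
Steady-state trough Cmin,ss = Cmax,ss·f ≈ 4.792 × 0.0700 ≈ 0.335 mg/L.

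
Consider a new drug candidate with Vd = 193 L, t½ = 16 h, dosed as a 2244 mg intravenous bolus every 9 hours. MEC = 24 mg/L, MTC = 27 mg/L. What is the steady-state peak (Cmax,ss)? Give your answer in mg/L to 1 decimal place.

τ/t½ = 9/16 ≈ 0.5625, so fraction remaining f = (1/2)^(9/16) ≈ 0.6771.
Accumulation ratio R = 1/(1 − f) ≈ 1/0.3229 ≈ 3.0969.
Each bolus raises the concentration by D/Vd = 2244/193 ≈ 11.627 mg/L.
Cmax,ss = C₀/(1 − f) ≈ 11.627/0.3229 ≈ 36.008 mg/L.
Peak 36.0 mg/L vs MTC 27 mg/L: exceeds toxic threshold.

36.0 mg/L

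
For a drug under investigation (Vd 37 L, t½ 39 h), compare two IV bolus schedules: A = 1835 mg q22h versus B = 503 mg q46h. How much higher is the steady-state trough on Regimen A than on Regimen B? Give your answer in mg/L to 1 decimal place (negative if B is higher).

92.9 mg/L

Regimen A: f = (1/2)^(22/39) ≈ 0.6764; Cmin,ss = (1835/37)·f/(1−f) ≈ 103.664 mg/L.
Regimen B: f = (1/2)^(46/39) ≈ 0.4415; Cmin,ss = (503/37)·f/(1−f) ≈ 10.747 mg/L.
Difference ≈ 103.664 − 10.747 ≈ 92.917 mg/L.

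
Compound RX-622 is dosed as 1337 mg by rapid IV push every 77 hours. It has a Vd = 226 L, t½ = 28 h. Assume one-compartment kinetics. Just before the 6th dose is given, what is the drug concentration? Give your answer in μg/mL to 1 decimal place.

1.0 μg/mL

f = (1/2)^(τ/t½) = (1/2)^(77/28) ≈ 0.1487.
C₀ = D/Vd = 1337/226 ≈ 5.916 μg/mL.
Before the 6th dose, 5 doses have been given. Superposition: Cmin = C₀·(f + f² + … + f^5).
≈ 5.916 × (0.1487 + 0.0221 + 0.0033 + 0.0005 + 0.0001) ≈ 5.916 × 0.1747 ≈ 1.034 μg/mL.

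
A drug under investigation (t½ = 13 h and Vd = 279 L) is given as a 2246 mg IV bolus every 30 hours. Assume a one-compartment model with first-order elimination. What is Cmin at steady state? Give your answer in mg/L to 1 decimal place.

k = ln2/t½ = ln2/13 ≈ 0.053319 h⁻¹; fraction remaining f = e^(−kτ) = e^(−0.053319×30) ≈ 0.2020.
Single-dose peak C₀ = D/Vd = 2246/279 ≈ 8.050 mg/L.
Steady-state trough Cmin,ss = C₀·f/(1−f) ≈ 8.050 × 0.2020/0.7980 ≈ 2.038 mg/L.

2.0 mg/L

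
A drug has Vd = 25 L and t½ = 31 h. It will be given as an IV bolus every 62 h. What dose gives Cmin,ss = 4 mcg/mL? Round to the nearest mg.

300 mg

τ/t½ = 62/31 ≈ 2, so f = (1/2)^(62/31) ≈ 0.250000.
Cmin,ss = (D/Vd)·f/(1−f), so D = Cmin,ss·Vd·(1−f)/f.
D = 4 × 25 × (1−f)/f ≈ 4 × 25 × 3.00000 ≈ 300.00 mg.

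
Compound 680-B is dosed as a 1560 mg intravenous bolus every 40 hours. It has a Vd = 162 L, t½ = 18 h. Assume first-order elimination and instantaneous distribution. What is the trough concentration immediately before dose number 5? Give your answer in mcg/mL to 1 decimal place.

2.6 mcg/mL

f = (1/2)^(τ/t½) = (1/2)^(40/18) ≈ 0.2143.
C₀ = D/Vd = 1560/162 ≈ 9.630 mcg/mL.
Before the 5th dose, 4 doses have been given. Superposition: Cmin = C₀·(f + f² + … + f^4).
≈ 9.630 × (0.2143 + 0.0459 + 0.0098 + 0.0021) ≈ 9.630 × 0.2721 ≈ 2.620 mcg/mL.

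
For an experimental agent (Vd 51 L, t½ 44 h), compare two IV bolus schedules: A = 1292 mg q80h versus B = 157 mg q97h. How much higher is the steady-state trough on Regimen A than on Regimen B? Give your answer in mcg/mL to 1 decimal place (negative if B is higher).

9.2 mcg/mL

Regimen A: f = (1/2)^(80/44) ≈ 0.2836; Cmin,ss = (1292/51)·f/(1−f) ≈ 10.029 mcg/mL.
Regimen B: f = (1/2)^(97/44) ≈ 0.2170; Cmin,ss = (157/51)·f/(1−f) ≈ 0.853 mcg/mL.
Difference ≈ 10.029 − 0.853 ≈ 9.176 mcg/mL.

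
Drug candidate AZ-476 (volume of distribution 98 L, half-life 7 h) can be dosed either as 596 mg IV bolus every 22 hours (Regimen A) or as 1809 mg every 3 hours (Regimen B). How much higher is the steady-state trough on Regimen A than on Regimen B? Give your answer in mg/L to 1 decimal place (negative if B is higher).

Regimen A: f = (1/2)^(22/7) ≈ 0.1132; Cmin,ss = (596/98)·f/(1−f) ≈ 0.776 mg/L.
Regimen B: f = (1/2)^(3/7) ≈ 0.7430; Cmin,ss = (1809/98)·f/(1−f) ≈ 53.366 mg/L.
Difference ≈ 0.776 − 53.366 ≈ -52.590 mg/L.

-52.6 mg/L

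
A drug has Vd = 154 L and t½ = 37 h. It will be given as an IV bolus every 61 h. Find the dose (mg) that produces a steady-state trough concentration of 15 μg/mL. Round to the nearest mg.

4933 mg

τ/t½ = 61/37 ≈ 1.6486, so f = (1/2)^(61/37) ≈ 0.318939.
Cmin,ss = (D/Vd)·f/(1−f), so D = Cmin,ss·Vd·(1−f)/f.
D = 15 × 154 × (1−f)/f ≈ 15 × 154 × 2.13540 ≈ 4932.77 mg.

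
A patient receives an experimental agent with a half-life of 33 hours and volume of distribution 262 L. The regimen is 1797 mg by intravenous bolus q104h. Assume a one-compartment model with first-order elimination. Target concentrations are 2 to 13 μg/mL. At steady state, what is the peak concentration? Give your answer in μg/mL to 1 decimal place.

Over one 104-h interval, 104/33 ≈ 3.1515 half-lives elapse, leaving f ≈ 0.1125 of each dose.
Accumulation ratio R = 1/(1 − f) ≈ 1/0.8875 ≈ 1.1268.
Single-dose peak C₀ = D/Vd = 1797/262 ≈ 6.859 μg/mL.
Steady-state peak Cmax,ss = C₀·R ≈ 6.859 × 1.1268 ≈ 7.729 μg/mL.
Peak 7.7 μg/mL vs MTC 13 μg/mL: below toxic threshold.

7.7 μg/mL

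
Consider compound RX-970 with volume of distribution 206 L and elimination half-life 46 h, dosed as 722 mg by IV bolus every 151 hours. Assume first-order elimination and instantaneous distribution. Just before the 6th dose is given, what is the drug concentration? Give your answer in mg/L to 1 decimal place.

0.4 mg/L

f = (1/2)^(τ/t½) = (1/2)^(151/46) ≈ 0.1028.
C₀ = D/Vd = 722/206 ≈ 3.505 mg/L.
Before the 6th dose, 5 doses have been given. Superposition: Cmin = C₀·(f + f² + … + f^5).
≈ 3.505 × (0.1028 + 0.0106 + 0.0011 + 0.0001 + 0.0000) ≈ 3.505 × 0.1146 ≈ 0.402 mg/L.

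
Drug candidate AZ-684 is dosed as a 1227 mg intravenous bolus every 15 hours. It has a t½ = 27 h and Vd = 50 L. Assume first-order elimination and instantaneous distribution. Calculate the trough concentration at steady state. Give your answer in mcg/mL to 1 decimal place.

τ/t½ = 15/27 ≈ 0.55556, so fraction remaining f = (1/2)^(15/27) ≈ 0.6804.
Accumulation ratio R = 1/(1 − f) ≈ 1/0.3196 ≈ 3.1289.
Each bolus raises the concentration by D/Vd = 1227/50 ≈ 24.540 mcg/mL.
Cmax,ss = C₀/(1 − f) ≈ 24.540/0.3196 ≈ 76.783 mcg/mL.
One interval later, Cmin,ss = Cmax,ss·e^(−kτ) ≈ 76.783 × 0.6804 ≈ 52.243 mcg/mL.

52.2 mcg/mL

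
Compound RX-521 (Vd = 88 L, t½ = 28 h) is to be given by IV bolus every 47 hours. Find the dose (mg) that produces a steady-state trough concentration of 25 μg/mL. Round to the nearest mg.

4842 mg

τ/t½ = 47/28 ≈ 1.6786, so f = (1/2)^(47/28) ≈ 0.312392.
Cmin,ss = (D/Vd)·f/(1−f), so D = Cmin,ss·Vd·(1−f)/f.
D = 25 × 88 × (1−f)/f ≈ 25 × 88 × 2.20111 ≈ 4842.44 mg.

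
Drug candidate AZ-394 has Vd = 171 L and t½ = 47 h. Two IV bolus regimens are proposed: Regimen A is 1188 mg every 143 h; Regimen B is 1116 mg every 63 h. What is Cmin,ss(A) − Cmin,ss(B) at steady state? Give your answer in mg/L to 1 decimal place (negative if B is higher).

Regimen A: f = (1/2)^(143/47) ≈ 0.1214; Cmin,ss = (1188/171)·f/(1−f) ≈ 0.960 mg/L.
Regimen B: f = (1/2)^(63/47) ≈ 0.3949; Cmin,ss = (1116/171)·f/(1−f) ≈ 4.259 mg/L.
Difference ≈ 0.960 − 4.259 ≈ -3.299 mg/L.

-3.3 mg/L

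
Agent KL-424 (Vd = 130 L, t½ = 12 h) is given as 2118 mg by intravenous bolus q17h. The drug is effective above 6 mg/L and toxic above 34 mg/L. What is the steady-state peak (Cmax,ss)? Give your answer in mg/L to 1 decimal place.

k = ln2/t½ = ln2/12 ≈ 0.057762 h⁻¹; fraction remaining f = e^(−kτ) = e^(−0.057762×17) ≈ 0.3746.
Accumulation ratio R = 1/(1 − f) ≈ 1/0.6254 ≈ 1.5990.
Single-dose peak C₀ = D/Vd = 2118/130 ≈ 16.292 mg/L.
Cmax,ss = C₀/(1 − f) ≈ 16.292/0.6254 ≈ 26.051 mg/L.
Peak 26.1 mg/L vs MTC 34 mg/L: below toxic threshold.

26.1 mg/L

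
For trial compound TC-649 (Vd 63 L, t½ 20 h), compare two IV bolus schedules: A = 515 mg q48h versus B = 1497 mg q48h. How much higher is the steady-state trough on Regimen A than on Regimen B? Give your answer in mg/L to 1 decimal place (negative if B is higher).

-3.6 mg/L

Regimen A: f = (1/2)^(48/20) ≈ 0.1895; Cmin,ss = (515/63)·f/(1−f) ≈ 1.911 mg/L.
Regimen B: f = (1/2)^(48/20) ≈ 0.1895; Cmin,ss = (1497/63)·f/(1−f) ≈ 5.556 mg/L.
Difference ≈ 1.911 − 5.556 ≈ -3.645 mg/L.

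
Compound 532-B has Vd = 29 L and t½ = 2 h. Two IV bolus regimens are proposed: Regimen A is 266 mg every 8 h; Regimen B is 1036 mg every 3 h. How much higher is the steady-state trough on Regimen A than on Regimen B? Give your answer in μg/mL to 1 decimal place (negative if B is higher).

Regimen A: f = (1/2)^(8/2) ≈ 0.0625; Cmin,ss = (266/29)·f/(1−f) ≈ 0.611 μg/mL.
Regimen B: f = (1/2)^(3/2) ≈ 0.3536; Cmin,ss = (1036/29)·f/(1−f) ≈ 19.542 μg/mL.
Difference ≈ 0.611 − 19.542 ≈ -18.931 μg/mL.

-18.9 μg/mL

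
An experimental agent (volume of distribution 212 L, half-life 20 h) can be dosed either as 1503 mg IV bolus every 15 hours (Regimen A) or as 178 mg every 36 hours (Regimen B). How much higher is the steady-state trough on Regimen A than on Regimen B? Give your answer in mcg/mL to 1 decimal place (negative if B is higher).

Regimen A: f = (1/2)^(15/20) ≈ 0.5946; Cmin,ss = (1503/212)·f/(1−f) ≈ 10.398 mcg/mL.
Regimen B: f = (1/2)^(36/20) ≈ 0.2872; Cmin,ss = (178/212)·f/(1−f) ≈ 0.338 mcg/mL.
Difference ≈ 10.398 − 0.338 ≈ 10.060 mcg/mL.

10.1 mcg/mL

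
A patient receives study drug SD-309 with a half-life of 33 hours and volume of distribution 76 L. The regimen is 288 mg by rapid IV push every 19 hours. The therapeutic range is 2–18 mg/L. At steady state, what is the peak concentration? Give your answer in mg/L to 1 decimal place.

11.5 mg/L

τ/t½ = 19/33 ≈ 0.57576, so fraction remaining f = (1/2)^(19/33) ≈ 0.6709.
Accumulation ratio R = 1/(1 − f) ≈ 1/0.3291 ≈ 3.0386.
Each bolus raises the concentration by D/Vd = 288/76 ≈ 3.789 mg/L.
Cmax,ss = C₀/(1 − f) ≈ 3.789/0.3291 ≈ 11.513 mg/L.
Peak 11.5 mg/L vs MTC 18 mg/L: below toxic threshold.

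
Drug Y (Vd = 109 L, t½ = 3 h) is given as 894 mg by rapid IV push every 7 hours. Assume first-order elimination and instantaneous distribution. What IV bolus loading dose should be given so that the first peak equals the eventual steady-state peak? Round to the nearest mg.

f = (1/2)^(7/3) ≈ 0.198425; accumulation ratio R = 1/(1−f) ≈ 1.24754.
Loading dose to hit Cmax,ss on first dose: D_load = D_maint·R ≈ 894 × 1.24754 ≈ 1115.30 mg.

1115 mg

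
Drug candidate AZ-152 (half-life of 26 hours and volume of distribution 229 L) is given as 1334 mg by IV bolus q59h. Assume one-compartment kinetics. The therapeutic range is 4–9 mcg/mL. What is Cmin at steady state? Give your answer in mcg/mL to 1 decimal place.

k = ln2/t½ = ln2/26 ≈ 0.026660 h⁻¹; fraction remaining f = e^(−kτ) = e^(−0.026660×59) ≈ 0.2074.
Accumulation ratio R = 1/(1 − f) ≈ 1/0.7926 ≈ 1.2617.
Single-dose peak C₀ = D/Vd = 1334/229 ≈ 5.825 mcg/mL.
Steady-state peak Cmax,ss = C₀·R ≈ 5.825 × 1.2617 ≈ 7.349 mcg/mL.
Steady-state trough Cmin,ss = Cmax,ss·f ≈ 7.349 × 0.2074 ≈ 1.524 mcg/mL.
Trough 1.5 mcg/mL vs MEC 4 mcg/mL: subtherapeutic.

1.5 mcg/mL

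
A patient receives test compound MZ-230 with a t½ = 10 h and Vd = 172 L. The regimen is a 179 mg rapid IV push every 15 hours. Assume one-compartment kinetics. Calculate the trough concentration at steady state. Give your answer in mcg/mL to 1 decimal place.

k = ln2/t½ = ln2/10 ≈ 0.069315 h⁻¹; fraction remaining f = e^(−kτ) = e^(−0.069315×15) ≈ 0.3536.
Accumulation ratio R = 1/(1 − f) ≈ 1/0.6464 ≈ 1.5470.
Each bolus raises the concentration by D/Vd = 179/172 ≈ 1.041 mcg/mL.
Cmax,ss = C₀/(1 − f) ≈ 1.041/0.6464 ≈ 1.610 mcg/mL.
One interval later, Cmin,ss = Cmax,ss·e^(−kτ) ≈ 1.610 × 0.3536 ≈ 0.569 mcg/mL.

0.6 mcg/mL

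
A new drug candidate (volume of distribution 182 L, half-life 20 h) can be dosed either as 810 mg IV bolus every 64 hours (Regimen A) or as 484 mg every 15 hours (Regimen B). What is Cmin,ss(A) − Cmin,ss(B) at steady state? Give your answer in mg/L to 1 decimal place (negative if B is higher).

Regimen A: f = (1/2)^(64/20) ≈ 0.1088; Cmin,ss = (810/182)·f/(1−f) ≈ 0.543 mg/L.
Regimen B: f = (1/2)^(15/20) ≈ 0.5946; Cmin,ss = (484/182)·f/(1−f) ≈ 3.900 mg/L.
Difference ≈ 0.543 − 3.900 ≈ -3.357 mg/L.

-3.4 mg/L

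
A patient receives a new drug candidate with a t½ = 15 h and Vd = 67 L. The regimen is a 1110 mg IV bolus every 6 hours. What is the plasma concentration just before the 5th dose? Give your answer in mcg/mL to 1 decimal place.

34.7 mcg/mL

f = (1/2)^(τ/t½) = (1/2)^(6/15) ≈ 0.7579.
C₀ = D/Vd = 1110/67 ≈ 16.567 mcg/mL.
Before the 5th dose, 4 doses have been given. Superposition: Cmin = C₀·(f + f² + … + f^4).
≈ 16.567 × (0.7579 + 0.5744 + 0.4353 + 0.3299) ≈ 16.567 × 2.0975 ≈ 34.749 mcg/mL.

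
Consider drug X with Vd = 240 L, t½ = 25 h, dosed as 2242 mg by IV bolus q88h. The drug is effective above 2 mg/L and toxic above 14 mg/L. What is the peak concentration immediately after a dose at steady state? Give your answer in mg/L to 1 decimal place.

10.2 mg/L

Over one 88-h interval, 88/25 ≈ 3.52 half-lives elapse, leaving f ≈ 0.0872 of each dose.
At steady state, accumulation factor R = 1/(1 − e^(−kτ)) ≈ 1.0955.
Single-dose peak C₀ = D/Vd = 2242/240 ≈ 9.342 mg/L.
Steady-state peak Cmax,ss = C₀·R ≈ 9.342 × 1.0955 ≈ 10.234 mg/L.
Peak 10.2 mg/L vs MTC 14 mg/L: below toxic threshold.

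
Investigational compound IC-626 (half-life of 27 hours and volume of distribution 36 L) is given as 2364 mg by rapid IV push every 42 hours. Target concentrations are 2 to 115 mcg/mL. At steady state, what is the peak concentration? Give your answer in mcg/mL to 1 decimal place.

Over one 42-h interval, 42/27 ≈ 1.5556 half-lives elapse, leaving f ≈ 0.3402 of each dose.
Accumulation ratio R = 1/(1 − f) ≈ 1/0.6598 ≈ 1.5156.
Single-dose peak C₀ = D/Vd = 2364/36 ≈ 65.667 mcg/mL.
Cmax,ss = C₀/(1 − f) ≈ 65.667/0.6598 ≈ 99.526 mcg/mL.
Peak 99.5 mcg/mL vs MTC 115 mcg/mL: below toxic threshold.

99.5 mcg/mL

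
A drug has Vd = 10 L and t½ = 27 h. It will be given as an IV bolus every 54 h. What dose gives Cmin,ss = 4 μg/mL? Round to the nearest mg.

τ/t½ = 54/27 ≈ 2, so f = (1/2)^(54/27) ≈ 0.250000.
Cmin,ss = (D/Vd)·f/(1−f), so D = Cmin,ss·Vd·(1−f)/f.
D = 4 × 10 × (1−f)/f ≈ 4 × 10 × 3.00000 ≈ 120.00 mg.

120 mg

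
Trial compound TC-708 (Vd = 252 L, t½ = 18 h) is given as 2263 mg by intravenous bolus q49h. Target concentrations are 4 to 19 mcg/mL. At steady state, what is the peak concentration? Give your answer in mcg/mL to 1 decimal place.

Over one 49-h interval, 49/18 ≈ 2.7222 half-lives elapse, leaving f ≈ 0.1515 of each dose.
At steady state, accumulation factor R = 1/(1 − e^(−kτ)) ≈ 1.1786.
Each bolus raises the concentration by D/Vd = 2263/252 ≈ 8.980 mcg/mL.
Steady-state peak Cmax,ss = C₀·R ≈ 8.980 × 1.1786 ≈ 10.584 mcg/mL.
Peak 10.6 mcg/mL vs MTC 19 mcg/mL: below toxic threshold.

10.6 mcg/mL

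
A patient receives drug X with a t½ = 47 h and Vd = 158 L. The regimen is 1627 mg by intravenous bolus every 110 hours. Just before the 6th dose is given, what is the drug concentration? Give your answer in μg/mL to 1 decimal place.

2.5 μg/mL

f = (1/2)^(τ/t½) = (1/2)^(110/47) ≈ 0.1975.
C₀ = D/Vd = 1627/158 ≈ 10.297 μg/mL.
Before the 6th dose, 5 doses have been given. Superposition: Cmin = C₀·(f + f² + … + f^5).
≈ 10.297 × (0.1975 + 0.0390 + 0.0077 + 0.0015 + 0.0003) ≈ 10.297 × 0.2460 ≈ 2.533 μg/mL.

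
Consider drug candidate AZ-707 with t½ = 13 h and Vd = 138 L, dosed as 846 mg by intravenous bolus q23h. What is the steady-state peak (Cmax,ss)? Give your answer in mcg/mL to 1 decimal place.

8.7 mcg/mL

k = ln2/t½ = ln2/13 ≈ 0.053319 h⁻¹; fraction remaining f = e^(−kτ) = e^(−0.053319×23) ≈ 0.2934.
Accumulation ratio R = 1/(1 − f) ≈ 1/0.7066 ≈ 1.4152.
Each bolus raises the concentration by D/Vd = 846/138 ≈ 6.130 mcg/mL.
Steady-state peak Cmax,ss = C₀·R ≈ 6.130 × 1.4152 ≈ 8.675 mcg/mL.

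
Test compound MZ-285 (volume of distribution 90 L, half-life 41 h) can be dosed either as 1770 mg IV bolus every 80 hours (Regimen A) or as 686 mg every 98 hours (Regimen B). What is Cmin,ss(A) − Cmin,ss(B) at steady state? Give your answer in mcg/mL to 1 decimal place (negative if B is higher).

Regimen A: f = (1/2)^(80/41) ≈ 0.2586; Cmin,ss = (1770/90)·f/(1−f) ≈ 6.860 mcg/mL.
Regimen B: f = (1/2)^(98/41) ≈ 0.1908; Cmin,ss = (686/90)·f/(1−f) ≈ 1.797 mcg/mL.
Difference ≈ 6.860 − 1.797 ≈ 5.063 mcg/mL.

5.1 mcg/mL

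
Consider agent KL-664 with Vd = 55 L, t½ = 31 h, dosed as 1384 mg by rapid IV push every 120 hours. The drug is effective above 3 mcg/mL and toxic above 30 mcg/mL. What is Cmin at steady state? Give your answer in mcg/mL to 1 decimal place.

τ/t½ = 120/31 ≈ 3.871, so fraction remaining f = (1/2)^(120/31) ≈ 0.0683.
At steady state, accumulation factor R = 1/(1 − e^(−kτ)) ≈ 1.0733.
Single-dose peak C₀ = D/Vd = 1384/55 ≈ 25.164 mcg/mL.
Steady-state peak Cmax,ss = C₀·R ≈ 25.164 × 1.0733 ≈ 27.009 mcg/mL.
Steady-state trough Cmin,ss = Cmax,ss·f ≈ 27.009 × 0.0683 ≈ 1.845 mcg/mL.
Trough 1.8 mcg/mL vs MEC 3 mcg/mL: subtherapeutic.

1.8 mcg/mL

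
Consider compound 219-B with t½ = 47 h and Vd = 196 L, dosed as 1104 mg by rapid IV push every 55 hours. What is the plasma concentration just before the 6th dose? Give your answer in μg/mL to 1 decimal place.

f = (1/2)^(τ/t½) = (1/2)^(55/47) ≈ 0.4444.
C₀ = D/Vd = 1104/196 ≈ 5.633 μg/mL.
Before the 6th dose, 5 doses have been given. Superposition: Cmin = C₀·(f + f² + … + f^5).
≈ 5.633 × (0.4444 + 0.1975 + 0.0878 + 0.0390 + 0.0173) ≈ 5.633 × 0.7860 ≈ 4.428 μg/mL.

4.4 μg/mL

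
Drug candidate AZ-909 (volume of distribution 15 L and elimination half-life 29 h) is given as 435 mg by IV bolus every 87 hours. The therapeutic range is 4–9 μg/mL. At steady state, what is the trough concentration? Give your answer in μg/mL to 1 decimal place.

τ = 87 h = 3 half-lives, so f = (1/2)^3 = 0.125.
At steady state, R = 1/(1 − 0.125) = 8/7.
Single-dose peak C₀ = D/Vd = 435/15 = 29 μg/mL.
Steady-state peak Cmax,ss = C₀·R = 29 × 8/7 ≈ 33.143 μg/mL.
Steady-state trough Cmin,ss = Cmax,ss·f ≈ 33.143 × 0.125 ≈ 4.143 μg/mL.
Trough 4.1 μg/mL vs MEC 4 μg/mL: adequate.

4.1 μg/mL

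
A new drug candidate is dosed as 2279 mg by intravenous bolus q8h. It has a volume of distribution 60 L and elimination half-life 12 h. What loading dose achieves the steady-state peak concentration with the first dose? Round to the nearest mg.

f = (1/2)^(8/12) ≈ 0.629961; accumulation ratio R = 1/(1−f) ≈ 2.70242.
Loading dose to hit Cmax,ss on first dose: D_load = D_maint·R ≈ 2279 × 2.70242 ≈ 6158.82 mg.

6159 mg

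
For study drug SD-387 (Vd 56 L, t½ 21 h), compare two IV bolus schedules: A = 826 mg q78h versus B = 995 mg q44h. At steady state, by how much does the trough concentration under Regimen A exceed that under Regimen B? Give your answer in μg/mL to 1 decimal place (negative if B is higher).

Regimen A: f = (1/2)^(78/21) ≈ 0.0762; Cmin,ss = (826/56)·f/(1−f) ≈ 1.217 μg/mL.
Regimen B: f = (1/2)^(44/21) ≈ 0.2340; Cmin,ss = (995/56)·f/(1−f) ≈ 5.428 μg/mL.
Difference ≈ 1.217 − 5.428 ≈ -4.211 μg/mL.

-4.2 μg/mL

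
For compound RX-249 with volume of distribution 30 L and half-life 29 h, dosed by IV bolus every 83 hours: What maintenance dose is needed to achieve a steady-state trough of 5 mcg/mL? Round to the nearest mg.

τ/t½ = 83/29 ≈ 2.8621, so f = (1/2)^(83/29) ≈ 0.137541.
Cmin,ss = (D/Vd)·f/(1−f), so D = Cmin,ss·Vd·(1−f)/f.
D = 5 × 30 × (1−f)/f ≈ 5 × 30 × 6.27056 ≈ 940.58 mg.

941 mg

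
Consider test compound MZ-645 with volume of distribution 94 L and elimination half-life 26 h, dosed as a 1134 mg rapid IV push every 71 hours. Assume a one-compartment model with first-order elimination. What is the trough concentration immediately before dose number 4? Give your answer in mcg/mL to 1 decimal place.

f = (1/2)^(τ/t½) = (1/2)^(71/26) ≈ 0.1506.
C₀ = D/Vd = 1134/94 ≈ 12.064 mcg/mL.
Before the 4th dose, 3 doses have been given. Superposition: Cmin = C₀·(f + f² + … + f^3).
≈ 12.064 × (0.1506 + 0.0227 + 0.0034) ≈ 12.064 × 0.1767 ≈ 2.132 mcg/mL.

2.1 mcg/mL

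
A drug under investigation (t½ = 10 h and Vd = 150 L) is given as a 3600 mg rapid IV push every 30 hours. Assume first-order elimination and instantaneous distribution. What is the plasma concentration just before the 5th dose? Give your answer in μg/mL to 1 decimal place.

f = (1/2)^(τ/t½) = (1/2)^(30/10) ≈ 0.1250.
C₀ = D/Vd = 3600/150 ≈ 24.000 μg/mL.
Before the 5th dose, 4 doses have been given. Superposition: Cmin = C₀·(f + f² + … + f^4).
≈ 24.000 × (0.1250 + 0.0156 + 0.0020 + 0.0002) ≈ 24.000 × 0.1428 ≈ 3.427 μg/mL.

3.4 μg/mL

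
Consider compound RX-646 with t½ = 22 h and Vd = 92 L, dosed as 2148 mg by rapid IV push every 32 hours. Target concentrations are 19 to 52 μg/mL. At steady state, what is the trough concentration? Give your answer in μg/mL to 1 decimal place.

13.4 μg/mL

k = ln2/t½ = ln2/22 ≈ 0.031507 h⁻¹; fraction remaining f = e^(−kτ) = e^(−0.031507×32) ≈ 0.3649.
Accumulation ratio R = 1/(1 − f) ≈ 1/0.6351 ≈ 1.5746.
Each bolus raises the concentration by D/Vd = 2148/92 ≈ 23.348 μg/mL.
Steady-state peak Cmax,ss = C₀·R ≈ 23.348 × 1.5746 ≈ 36.764 μg/mL.
Steady-state trough Cmin,ss = Cmax,ss·f ≈ 36.764 × 0.3649 ≈ 13.415 μg/mL.
Trough 13.4 μg/mL vs MEC 19 μg/mL: subtherapeutic.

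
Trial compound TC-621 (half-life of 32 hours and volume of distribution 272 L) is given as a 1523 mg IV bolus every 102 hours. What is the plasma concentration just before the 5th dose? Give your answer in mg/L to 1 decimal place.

f = (1/2)^(τ/t½) = (1/2)^(102/32) ≈ 0.1098.
C₀ = D/Vd = 1523/272 ≈ 5.599 mg/L.
Before the 5th dose, 4 doses have been given. Superposition: Cmin = C₀·(f + f² + … + f^4).
≈ 5.599 × (0.1098 + 0.0121 + 0.0013 + 0.0001) ≈ 5.599 × 0.1233 ≈ 0.690 mg/L.

0.7 mg/L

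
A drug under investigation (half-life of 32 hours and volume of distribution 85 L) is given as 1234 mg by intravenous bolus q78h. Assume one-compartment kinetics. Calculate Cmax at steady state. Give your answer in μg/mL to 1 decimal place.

17.8 μg/mL

Over one 78-h interval, 78/32 ≈ 2.4375 half-lives elapse, leaving f ≈ 0.1846 of each dose.
Accumulation ratio R = 1/(1 − f) ≈ 1/0.8154 ≈ 1.2264.
Each bolus raises the concentration by D/Vd = 1234/85 ≈ 14.518 μg/mL.
Steady-state peak Cmax,ss = C₀·R ≈ 14.518 × 1.2264 ≈ 17.805 μg/mL.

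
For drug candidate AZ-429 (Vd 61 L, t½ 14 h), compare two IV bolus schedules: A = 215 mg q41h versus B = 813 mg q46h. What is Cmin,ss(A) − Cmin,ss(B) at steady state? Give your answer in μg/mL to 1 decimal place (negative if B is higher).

Regimen A: f = (1/2)^(41/14) ≈ 0.1313; Cmin,ss = (215/61)·f/(1−f) ≈ 0.533 μg/mL.
Regimen B: f = (1/2)^(46/14) ≈ 0.1025; Cmin,ss = (813/61)·f/(1−f) ≈ 1.522 μg/mL.
Difference ≈ 0.533 − 1.522 ≈ -0.989 μg/mL.

-1.0 μg/mL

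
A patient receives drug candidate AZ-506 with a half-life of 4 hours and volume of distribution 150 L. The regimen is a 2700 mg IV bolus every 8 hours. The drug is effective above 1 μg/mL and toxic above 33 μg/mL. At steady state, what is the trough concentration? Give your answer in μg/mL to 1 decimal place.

6.0 μg/mL

The dosing interval is 2 half-lives, so f = 2^(−2) = 0.25.
At steady state, R = 1/(1 − 0.25) = 4/3.
Single-dose peak C₀ = D/Vd = 2700/150 = 18 μg/mL.
Steady-state peak Cmax,ss = C₀·R = 18 × 4/3 ≈ 24.000 μg/mL.
Steady-state trough Cmin,ss = Cmax,ss·f ≈ 24.000 × 0.25 ≈ 6.000 μg/mL.
Trough 6.0 μg/mL vs MEC 1 μg/mL: adequate.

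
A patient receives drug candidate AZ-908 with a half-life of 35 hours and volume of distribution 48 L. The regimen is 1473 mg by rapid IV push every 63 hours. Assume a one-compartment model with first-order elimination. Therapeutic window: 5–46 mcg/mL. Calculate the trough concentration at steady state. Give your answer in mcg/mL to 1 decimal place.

12.4 mcg/mL

k = ln2/t½ = ln2/35 ≈ 0.019804 h⁻¹; fraction remaining f = e^(−kτ) = e^(−0.019804×63) ≈ 0.2872.
Accumulation ratio R = 1/(1 − f) ≈ 1/0.7128 ≈ 1.4029.
Single-dose peak C₀ = D/Vd = 1473/48 ≈ 30.688 mcg/mL.
Cmax,ss = C₀/(1 − f) ≈ 30.688/0.7128 ≈ 43.053 mcg/mL.
One interval later, Cmin,ss = Cmax,ss·e^(−kτ) ≈ 43.053 × 0.2872 ≈ 12.365 mcg/mL.
Trough 12.4 mcg/mL vs MEC 5 mcg/mL: adequate.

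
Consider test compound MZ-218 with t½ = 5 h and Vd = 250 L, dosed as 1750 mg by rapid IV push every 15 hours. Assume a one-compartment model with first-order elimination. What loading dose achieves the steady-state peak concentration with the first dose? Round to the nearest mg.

2000 mg

f = (1/2)^(15/5) ≈ 0.125000; accumulation ratio R = 1/(1−f) ≈ 1.14286.
Loading dose to hit Cmax,ss on first dose: D_load = D_maint·R ≈ 1750 × 1.14286 ≈ 2000.00 mg.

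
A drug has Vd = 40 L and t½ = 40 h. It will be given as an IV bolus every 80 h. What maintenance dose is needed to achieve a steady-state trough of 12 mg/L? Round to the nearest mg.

τ/t½ = 80/40 ≈ 2, so f = (1/2)^(80/40) ≈ 0.250000.
Cmin,ss = (D/Vd)·f/(1−f), so D = Cmin,ss·Vd·(1−f)/f.
D = 12 × 40 × (1−f)/f ≈ 12 × 40 × 3.00000 ≈ 1440.00 mg.

1440 mg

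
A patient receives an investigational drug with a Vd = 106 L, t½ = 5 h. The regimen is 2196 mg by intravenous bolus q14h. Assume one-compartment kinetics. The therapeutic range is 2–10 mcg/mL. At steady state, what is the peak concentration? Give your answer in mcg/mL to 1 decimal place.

24.2 mcg/mL

Over one 14-h interval, 14/5 ≈ 2.8 half-lives elapse, leaving f ≈ 0.1436 of each dose.
At steady state, accumulation factor R = 1/(1 − e^(−kτ)) ≈ 1.1677.
Each bolus raises the concentration by D/Vd = 2196/106 ≈ 20.717 mcg/mL.
Steady-state peak Cmax,ss = C₀·R ≈ 20.717 × 1.1677 ≈ 24.191 mcg/mL.
Peak 24.2 mcg/mL vs MTC 10 mcg/mL: exceeds toxic threshold.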